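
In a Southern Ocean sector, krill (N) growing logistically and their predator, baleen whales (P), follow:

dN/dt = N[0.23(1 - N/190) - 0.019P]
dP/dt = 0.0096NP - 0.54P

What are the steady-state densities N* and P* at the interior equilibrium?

N* ≈ 56.3, P* ≈ 8.52

From dP/dt = 0 with P > 0: 0.0096N* = 0.54, so N* = 56.3.
Substitute into dN/dt = 0: 0.23(1 - 56.3/190) = 0.019P*.
The bracket is 0.704, giving P* = 0.162/0.019 = 8.52.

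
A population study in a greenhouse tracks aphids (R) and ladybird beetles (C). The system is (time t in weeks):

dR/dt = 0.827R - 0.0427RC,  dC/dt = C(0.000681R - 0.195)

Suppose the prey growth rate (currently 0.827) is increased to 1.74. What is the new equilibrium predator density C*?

C* ≈ 40.7

At the interior fixed point, setting dR/dt = 0 with R > 0 fixes C* = (prey growth rate)/(RC coefficient) — independent of the other coefficients.
With the change, C* = 1.74/0.0427 = 40.7; it rises from 19.4.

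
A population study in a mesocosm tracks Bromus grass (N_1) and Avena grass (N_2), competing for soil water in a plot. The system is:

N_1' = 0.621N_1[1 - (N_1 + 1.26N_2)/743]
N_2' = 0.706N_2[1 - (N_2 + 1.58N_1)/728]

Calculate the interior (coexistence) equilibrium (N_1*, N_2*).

N_1* ≈ 176, N_2* ≈ 450

Setting both brackets to zero gives the nullclines N_1 + 1.26N_2 = 743 and 1.58N_1 + N_2 = 728.
Substituting N_2 = 728 - 1.58N_1 into the first: N_1(1 - 1.26·1.58) = 743 - 1.26·728.
So N_1* = -174/-0.991 = 176, and then N_2* = 728 - 1.58·176 = 450.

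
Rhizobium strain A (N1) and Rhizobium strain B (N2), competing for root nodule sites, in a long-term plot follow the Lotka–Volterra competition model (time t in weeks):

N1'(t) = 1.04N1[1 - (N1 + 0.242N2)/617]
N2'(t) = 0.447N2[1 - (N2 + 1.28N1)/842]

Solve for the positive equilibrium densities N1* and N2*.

N1* ≈ 599, N2* ≈ 75.7

Setting both brackets to zero gives the nullclines N1 + 0.242N2 = 617 and 1.28N1 + N2 = 842.
Substituting N2 = 842 - 1.28N1 into the first: N1(1 - 0.242·1.28) = 617 - 0.242·842.
So N1* = 413/0.69 = 599, and then N2* = 842 - 1.28·599 = 75.7.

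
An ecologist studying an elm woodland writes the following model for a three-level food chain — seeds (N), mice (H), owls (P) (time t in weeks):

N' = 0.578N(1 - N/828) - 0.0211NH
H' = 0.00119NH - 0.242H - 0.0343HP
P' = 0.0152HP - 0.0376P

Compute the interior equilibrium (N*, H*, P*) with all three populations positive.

From dP/dt = 0: 0.0152H* = 0.0376, so H* = 2.47.
From dN/dt = 0: 0.578(1 - N*/828) = 0.0211·2.47, giving N* = 828·(1 - 0.0903) = 753.
From dH/dt = 0: 0.00119·753 - 0.242 = 0.0343P*, so P* = 0.654/0.0343 = 19.1.

N* ≈ 753, H* ≈ 2.47, P* ≈ 19.1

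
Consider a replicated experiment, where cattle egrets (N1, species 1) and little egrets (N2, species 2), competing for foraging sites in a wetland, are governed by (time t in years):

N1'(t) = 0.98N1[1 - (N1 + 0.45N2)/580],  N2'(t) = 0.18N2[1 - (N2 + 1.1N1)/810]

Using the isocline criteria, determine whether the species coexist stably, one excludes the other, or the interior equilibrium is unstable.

Compare the nullcline intercepts: K1/α12 = 580/0.45 = 1290 > K2 = 810; K2/α21 = 810/1.1 = 736 > K1 = 580.
Since both inequalities hold, each species can invade when rare, so the interior equilibrium is stable.

stable coexistence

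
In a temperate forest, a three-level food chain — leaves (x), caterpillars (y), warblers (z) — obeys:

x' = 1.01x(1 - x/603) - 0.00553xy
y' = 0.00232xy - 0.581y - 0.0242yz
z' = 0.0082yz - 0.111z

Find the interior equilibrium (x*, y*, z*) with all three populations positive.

From dz/dt = 0: 0.0082y* = 0.111, so y* = 13.5.
From dx/dt = 0: 1.01(1 - x*/603) = 0.00553·13.5, giving x* = 603·(1 - 0.0741) = 558.
From dy/dt = 0: 0.00232·558 - 0.581 = 0.0242z*, so z* = 0.714/0.0242 = 29.5.

x* ≈ 558, y* ≈ 13.5, z* ≈ 29.5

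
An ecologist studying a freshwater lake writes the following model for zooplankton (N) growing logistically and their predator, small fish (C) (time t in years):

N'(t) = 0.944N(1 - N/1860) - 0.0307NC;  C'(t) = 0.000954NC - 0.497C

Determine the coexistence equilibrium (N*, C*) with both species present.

From dC/dt = 0 with C > 0: 0.000954N* = 0.497, so N* = 521.
Substitute into dN/dt = 0: 0.944(1 - 521/1860) = 0.0307C*.
The bracket is 0.72, giving C* = 0.68/0.0307 = 22.1.

N* ≈ 521, C* ≈ 22.1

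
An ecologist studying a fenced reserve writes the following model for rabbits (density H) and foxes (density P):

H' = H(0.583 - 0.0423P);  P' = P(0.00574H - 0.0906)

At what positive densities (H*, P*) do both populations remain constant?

H* ≈ 15.8, P* ≈ 13.8

Set dP/dt = 0 with P > 0: 0.00574H - 0.0906 = 0, so H* = 0.0906/0.00574 = 15.8.
Set dH/dt = 0 with H > 0: 0.583 - 0.0423P = 0, so P* = 0.583/0.0423 = 13.8.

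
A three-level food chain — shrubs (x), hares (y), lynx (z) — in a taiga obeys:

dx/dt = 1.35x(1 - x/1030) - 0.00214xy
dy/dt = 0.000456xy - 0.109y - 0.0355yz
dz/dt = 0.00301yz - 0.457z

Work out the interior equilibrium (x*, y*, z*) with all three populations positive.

From dz/dt = 0: 0.00301y* = 0.457, so y* = 152.
From dx/dt = 0: 1.35(1 - x*/1030) = 0.00214·152, giving x* = 1030·(1 - 0.241) = 782.
From dy/dt = 0: 0.000456·782 - 0.109 = 0.0355z*, so z* = 0.248/0.0355 = 6.98.

x* ≈ 782, y* ≈ 152, z* ≈ 6.98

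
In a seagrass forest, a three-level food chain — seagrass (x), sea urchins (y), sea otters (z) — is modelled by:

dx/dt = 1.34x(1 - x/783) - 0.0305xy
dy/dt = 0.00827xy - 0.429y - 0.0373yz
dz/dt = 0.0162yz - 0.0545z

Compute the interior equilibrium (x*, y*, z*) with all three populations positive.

From dz/dt = 0: 0.0162y* = 0.0545, so y* = 3.36.
From dx/dt = 0: 1.34(1 - x*/783) = 0.0305·3.36, giving x* = 783·(1 - 0.0766) = 723.
From dy/dt = 0: 0.00827·723 - 0.429 = 0.0373z*, so z* = 5.55/0.0373 = 149.

x* ≈ 723, y* ≈ 3.36, z* ≈ 149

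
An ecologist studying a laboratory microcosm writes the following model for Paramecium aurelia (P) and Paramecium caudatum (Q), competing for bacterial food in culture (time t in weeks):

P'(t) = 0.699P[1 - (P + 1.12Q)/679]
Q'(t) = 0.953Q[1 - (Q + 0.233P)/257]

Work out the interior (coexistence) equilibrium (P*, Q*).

P* ≈ 529, Q* ≈ 134

Setting both brackets to zero gives the nullclines P + 1.12Q = 679 and 0.233P + Q = 257.
Substituting Q = 257 - 0.233P into the first: P(1 - 1.12·0.233) = 679 - 1.12·257.
So P* = 391/0.739 = 529, and then Q* = 257 - 0.233·529 = 134.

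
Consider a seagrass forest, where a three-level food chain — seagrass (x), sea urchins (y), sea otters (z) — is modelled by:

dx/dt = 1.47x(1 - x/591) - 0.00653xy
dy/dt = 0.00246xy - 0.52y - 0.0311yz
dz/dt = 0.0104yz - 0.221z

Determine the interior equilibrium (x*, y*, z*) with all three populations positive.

x* ≈ 535, y* ≈ 21.2, z* ≈ 25.6

From dz/dt = 0: 0.0104y* = 0.221, so y* = 21.2.
From dx/dt = 0: 1.47(1 - x*/591) = 0.00653·21.2, giving x* = 591·(1 - 0.0944) = 535.
From dy/dt = 0: 0.00246·535 - 0.52 = 0.0311z*, so z* = 0.797/0.0311 = 25.6.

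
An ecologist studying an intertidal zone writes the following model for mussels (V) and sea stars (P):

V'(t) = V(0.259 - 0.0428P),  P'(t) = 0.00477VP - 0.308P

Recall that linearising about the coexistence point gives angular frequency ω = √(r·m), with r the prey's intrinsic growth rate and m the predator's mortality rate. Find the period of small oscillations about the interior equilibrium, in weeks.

Here r = 0.259 and m = 0.308, so r·m = 0.0798.
ω = √0.0798 = 0.282 per week, hence T = 2π/ω ≈ 22.2 weeks.

T ≈ 22.2 weeks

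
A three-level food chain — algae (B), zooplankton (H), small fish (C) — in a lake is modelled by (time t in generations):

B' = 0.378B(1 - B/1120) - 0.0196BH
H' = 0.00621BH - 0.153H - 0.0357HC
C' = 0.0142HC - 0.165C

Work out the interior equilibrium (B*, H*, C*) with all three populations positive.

B* ≈ 445, H* ≈ 11.6, C* ≈ 73.2

From dC/dt = 0: 0.0142H* = 0.165, so H* = 11.6.
From dB/dt = 0: 0.378(1 - B*/1120) = 0.0196·11.6, giving B* = 1120·(1 - 0.603) = 445.
From dH/dt = 0: 0.00621·445 - 0.153 = 0.0357C*, so C* = 2.61/0.0357 = 73.2.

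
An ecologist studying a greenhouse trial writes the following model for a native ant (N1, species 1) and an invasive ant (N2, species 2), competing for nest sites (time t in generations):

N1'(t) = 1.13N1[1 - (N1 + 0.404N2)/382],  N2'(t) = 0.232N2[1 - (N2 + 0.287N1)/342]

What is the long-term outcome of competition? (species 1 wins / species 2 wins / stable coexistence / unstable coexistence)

stable coexistence

Compare the nullcline intercepts: K1/α12 = 382/0.404 = 946 > K2 = 342; K2/α21 = 342/0.287 = 1190 > K1 = 382.
Since both inequalities hold, each species can invade when rare, so the interior equilibrium is stable.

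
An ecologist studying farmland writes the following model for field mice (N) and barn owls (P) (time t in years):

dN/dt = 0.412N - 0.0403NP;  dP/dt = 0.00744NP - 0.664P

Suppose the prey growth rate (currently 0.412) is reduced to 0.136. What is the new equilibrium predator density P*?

P* ≈ 3.37

At the interior fixed point, setting dN/dt = 0 with N > 0 fixes P* = (prey growth rate)/(NP coefficient) — independent of the other coefficients.
With the change, P* = 0.136/0.0403 = 3.37; it falls from 10.2.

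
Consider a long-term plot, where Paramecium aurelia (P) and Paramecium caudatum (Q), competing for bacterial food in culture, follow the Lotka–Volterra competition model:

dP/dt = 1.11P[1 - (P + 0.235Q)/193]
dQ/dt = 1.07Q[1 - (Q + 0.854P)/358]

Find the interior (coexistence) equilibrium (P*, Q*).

Setting both brackets to zero gives the nullclines P + 0.235Q = 193 and 0.854P + Q = 358.
Substituting Q = 358 - 0.854P into the first: P(1 - 0.235·0.854) = 193 - 0.235·358.
So P* = 109/0.799 = 136, and then Q* = 358 - 0.854·136 = 242.

P* ≈ 136, Q* ≈ 242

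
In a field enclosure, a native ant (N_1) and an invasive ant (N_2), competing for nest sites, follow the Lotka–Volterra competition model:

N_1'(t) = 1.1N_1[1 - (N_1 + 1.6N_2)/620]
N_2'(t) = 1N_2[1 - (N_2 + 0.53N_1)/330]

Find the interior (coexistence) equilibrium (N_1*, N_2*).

Setting both brackets to zero gives the nullclines N_1 + 1.6N_2 = 620 and 0.53N_1 + N_2 = 330.
Substituting N_2 = 330 - 0.53N_1 into the first: N_1(1 - 1.6·0.53) = 620 - 1.6·330.
So N_1* = 92/0.152 = 605, and then N_2* = 330 - 0.53·605 = 9.21.

N_1* ≈ 605, N_2* ≈ 9.21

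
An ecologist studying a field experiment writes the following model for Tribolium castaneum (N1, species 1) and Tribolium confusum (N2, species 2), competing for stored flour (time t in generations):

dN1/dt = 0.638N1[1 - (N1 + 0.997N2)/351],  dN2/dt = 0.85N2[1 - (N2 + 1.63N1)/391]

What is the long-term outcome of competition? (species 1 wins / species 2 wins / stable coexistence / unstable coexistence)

unstable coexistence (outcome depends on initial conditions)

Compare the nullcline intercepts: K1/α12 = 351/0.997 = 352 < K2 = 391; K2/α21 = 391/1.63 = 240 < K1 = 351.
Since both are reversed, neither can invade when rare; the interior point is a saddle.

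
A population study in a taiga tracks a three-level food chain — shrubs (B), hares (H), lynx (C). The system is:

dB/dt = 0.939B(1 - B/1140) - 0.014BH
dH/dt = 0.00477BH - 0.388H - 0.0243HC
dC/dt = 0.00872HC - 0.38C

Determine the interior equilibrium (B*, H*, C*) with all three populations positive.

From dC/dt = 0: 0.00872H* = 0.38, so H* = 43.6.
From dB/dt = 0: 0.939(1 - B*/1140) = 0.014·43.6, giving B* = 1140·(1 - 0.65) = 399.
From dH/dt = 0: 0.00477·399 - 0.388 = 0.0243C*, so C* = 1.52/0.0243 = 62.4.

B* ≈ 399, H* ≈ 43.6, C* ≈ 62.4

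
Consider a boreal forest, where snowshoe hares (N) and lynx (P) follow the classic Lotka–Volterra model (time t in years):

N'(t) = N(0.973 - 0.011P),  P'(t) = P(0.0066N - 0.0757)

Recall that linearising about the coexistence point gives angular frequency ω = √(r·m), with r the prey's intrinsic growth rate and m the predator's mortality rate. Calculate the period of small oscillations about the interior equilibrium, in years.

Here r = 0.973 and m = 0.0757, so r·m = 0.0737.
ω = √0.0737 = 0.271 per year, hence T = 2π/ω ≈ 23.2 years.

T ≈ 23.2 years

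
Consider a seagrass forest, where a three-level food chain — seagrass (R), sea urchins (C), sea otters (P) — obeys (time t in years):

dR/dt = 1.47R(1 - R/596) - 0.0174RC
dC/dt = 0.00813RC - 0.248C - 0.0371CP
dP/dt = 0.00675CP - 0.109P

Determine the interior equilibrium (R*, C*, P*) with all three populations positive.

R* ≈ 482, C* ≈ 16.1, P* ≈ 99

From dP/dt = 0: 0.00675C* = 0.109, so C* = 16.1.
From dR/dt = 0: 1.47(1 - R*/596) = 0.0174·16.1, giving R* = 596·(1 - 0.191) = 482.
From dC/dt = 0: 0.00813·482 - 0.248 = 0.0371P*, so P* = 3.67/0.0371 = 99.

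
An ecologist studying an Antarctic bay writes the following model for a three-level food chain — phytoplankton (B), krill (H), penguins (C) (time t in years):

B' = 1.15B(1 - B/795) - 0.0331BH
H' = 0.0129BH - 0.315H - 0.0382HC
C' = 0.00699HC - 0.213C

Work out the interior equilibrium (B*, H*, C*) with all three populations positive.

B* ≈ 97.7, H* ≈ 30.5, C* ≈ 24.8

From dC/dt = 0: 0.00699H* = 0.213, so H* = 30.5.
From dB/dt = 0: 1.15(1 - B*/795) = 0.0331·30.5, giving B* = 795·(1 - 0.877) = 97.7.
From dH/dt = 0: 0.0129·97.7 - 0.315 = 0.0382C*, so C* = 0.946/0.0382 = 24.8.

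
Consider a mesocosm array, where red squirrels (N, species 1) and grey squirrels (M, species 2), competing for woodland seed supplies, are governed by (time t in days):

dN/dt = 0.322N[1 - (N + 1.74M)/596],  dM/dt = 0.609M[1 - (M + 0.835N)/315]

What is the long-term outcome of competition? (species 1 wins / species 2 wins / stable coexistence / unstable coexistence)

species 1 excludes species 2

Compare the nullcline intercepts: K1/α12 = 596/1.74 = 343 > K2 = 315; K2/α21 = 315/0.835 = 377 < K1 = 596.
Since the inequalities point opposite ways, species 1 can invade but species 2 cannot.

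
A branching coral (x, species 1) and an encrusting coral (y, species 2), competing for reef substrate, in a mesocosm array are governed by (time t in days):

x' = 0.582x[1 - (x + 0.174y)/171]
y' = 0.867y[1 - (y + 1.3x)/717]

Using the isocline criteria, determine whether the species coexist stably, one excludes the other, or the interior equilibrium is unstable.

Compare the nullcline intercepts: K1/α12 = 171/0.174 = 983 > K2 = 717; K2/α21 = 717/1.3 = 552 > K1 = 171.
Since both inequalities hold, each species can invade when rare, so the interior equilibrium is stable.

stable coexistence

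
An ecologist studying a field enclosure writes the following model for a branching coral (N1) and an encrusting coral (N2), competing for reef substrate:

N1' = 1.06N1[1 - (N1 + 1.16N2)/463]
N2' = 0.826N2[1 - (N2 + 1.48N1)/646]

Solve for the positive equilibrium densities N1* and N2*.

Setting both brackets to zero gives the nullclines N1 + 1.16N2 = 463 and 1.48N1 + N2 = 646.
Substituting N2 = 646 - 1.48N1 into the first: N1(1 - 1.16·1.48) = 463 - 1.16·646.
So N1* = -286/-0.717 = 399, and then N2* = 646 - 1.48·399 = 54.7.

N1* ≈ 399, N2* ≈ 54.7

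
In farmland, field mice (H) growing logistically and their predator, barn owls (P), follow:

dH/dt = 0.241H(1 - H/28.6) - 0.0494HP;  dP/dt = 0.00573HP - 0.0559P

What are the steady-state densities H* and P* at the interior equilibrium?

From dP/dt = 0 with P > 0: 0.00573H* = 0.0559, so H* = 9.76.
Substitute into dH/dt = 0: 0.241(1 - 9.76/28.6) = 0.0494P*.
The bracket is 0.659, giving P* = 0.159/0.0494 = 3.21.

H* ≈ 9.76, P* ≈ 3.21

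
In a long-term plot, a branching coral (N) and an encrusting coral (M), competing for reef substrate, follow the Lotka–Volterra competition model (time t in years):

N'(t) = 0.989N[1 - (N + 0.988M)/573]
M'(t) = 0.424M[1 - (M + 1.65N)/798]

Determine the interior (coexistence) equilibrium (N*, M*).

Setting both brackets to zero gives the nullclines N + 0.988M = 573 and 1.65N + M = 798.
Substituting M = 798 - 1.65N into the first: N(1 - 0.988·1.65) = 573 - 0.988·798.
So N* = -215/-0.63 = 342, and then M* = 798 - 1.65·342 = 234.

N* ≈ 342, M* ≈ 234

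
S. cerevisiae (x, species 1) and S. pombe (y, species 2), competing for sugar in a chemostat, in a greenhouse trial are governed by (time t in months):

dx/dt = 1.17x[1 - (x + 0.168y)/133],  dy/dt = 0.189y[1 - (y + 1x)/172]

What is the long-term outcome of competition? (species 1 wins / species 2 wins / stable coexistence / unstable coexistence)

stable coexistence

Compare the nullcline intercepts: K1/α12 = 133/0.168 = 792 > K2 = 172; K2/α21 = 172/1 = 172 > K1 = 133.
Since both inequalities hold, each species can invade when rare, so the interior equilibrium is stable.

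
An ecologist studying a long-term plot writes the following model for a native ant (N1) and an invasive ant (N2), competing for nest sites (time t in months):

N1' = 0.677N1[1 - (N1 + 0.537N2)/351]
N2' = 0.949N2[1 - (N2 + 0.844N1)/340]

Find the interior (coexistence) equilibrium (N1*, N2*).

N1* ≈ 308, N2* ≈ 80

Setting both brackets to zero gives the nullclines N1 + 0.537N2 = 351 and 0.844N1 + N2 = 340.
Substituting N2 = 340 - 0.844N1 into the first: N1(1 - 0.537·0.844) = 351 - 0.537·340.
So N1* = 168/0.547 = 308, and then N2* = 340 - 0.844·308 = 80.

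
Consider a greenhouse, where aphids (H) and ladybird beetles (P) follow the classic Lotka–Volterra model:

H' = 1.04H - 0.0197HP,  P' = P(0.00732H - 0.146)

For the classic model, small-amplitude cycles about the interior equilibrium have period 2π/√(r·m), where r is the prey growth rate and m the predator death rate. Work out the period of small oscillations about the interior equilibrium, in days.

T ≈ 16.1 days

Here r = 1.04 and m = 0.146, so r·m = 0.152.
ω = √0.152 = 0.39 per day, hence T = 2π/ω ≈ 16.1 days.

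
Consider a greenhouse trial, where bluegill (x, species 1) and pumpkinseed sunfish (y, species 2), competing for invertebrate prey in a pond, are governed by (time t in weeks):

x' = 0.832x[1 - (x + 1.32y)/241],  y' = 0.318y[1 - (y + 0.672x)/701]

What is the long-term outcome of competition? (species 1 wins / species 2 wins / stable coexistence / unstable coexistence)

species 2 excludes species 1

Compare the nullcline intercepts: K1/α12 = 241/1.32 = 183 < K2 = 701; K2/α21 = 701/0.672 = 1040 > K1 = 241.
Since the inequalities point opposite ways, species 2 can invade but species 1 cannot.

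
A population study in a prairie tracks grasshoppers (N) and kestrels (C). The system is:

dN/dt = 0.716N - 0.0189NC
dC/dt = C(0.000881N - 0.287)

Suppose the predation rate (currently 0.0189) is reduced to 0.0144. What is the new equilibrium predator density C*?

C* ≈ 49.7

At the interior fixed point, setting dN/dt = 0 with N > 0 fixes C* = (prey growth rate)/(NC coefficient) — independent of the other coefficients.
With the change, C* = 0.716/0.0144 = 49.7; it rises from 37.9.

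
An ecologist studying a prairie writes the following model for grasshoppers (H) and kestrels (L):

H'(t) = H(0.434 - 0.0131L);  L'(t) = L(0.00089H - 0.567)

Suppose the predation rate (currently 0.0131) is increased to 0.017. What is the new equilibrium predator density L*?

L* ≈ 25.5

At the interior fixed point, setting dH/dt = 0 with H > 0 fixes L* = (prey growth rate)/(HL coefficient) — independent of the other coefficients.
With the change, L* = 0.434/0.017 = 25.5; it falls from 33.1.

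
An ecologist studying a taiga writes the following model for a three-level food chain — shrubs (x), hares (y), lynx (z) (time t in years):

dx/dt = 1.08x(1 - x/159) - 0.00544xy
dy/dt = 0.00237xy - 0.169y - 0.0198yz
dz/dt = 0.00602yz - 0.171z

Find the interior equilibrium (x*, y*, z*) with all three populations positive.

From dz/dt = 0: 0.00602y* = 0.171, so y* = 28.4.
From dx/dt = 0: 1.08(1 - x*/159) = 0.00544·28.4, giving x* = 159·(1 - 0.143) = 136.
From dy/dt = 0: 0.00237·136 - 0.169 = 0.0198z*, so z* = 0.154/0.0198 = 7.77.

x* ≈ 136, y* ≈ 28.4, z* ≈ 7.77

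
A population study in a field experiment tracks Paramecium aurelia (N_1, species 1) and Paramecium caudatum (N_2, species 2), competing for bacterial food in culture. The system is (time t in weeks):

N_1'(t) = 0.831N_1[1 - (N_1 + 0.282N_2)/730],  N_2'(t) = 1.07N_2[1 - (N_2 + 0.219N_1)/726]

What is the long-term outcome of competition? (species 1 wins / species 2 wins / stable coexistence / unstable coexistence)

stable coexistence

Compare the nullcline intercepts: K1/α12 = 730/0.282 = 2590 > K2 = 726; K2/α21 = 726/0.219 = 3320 > K1 = 730.
Since both inequalities hold, each species can invade when rare, so the interior equilibrium is stable.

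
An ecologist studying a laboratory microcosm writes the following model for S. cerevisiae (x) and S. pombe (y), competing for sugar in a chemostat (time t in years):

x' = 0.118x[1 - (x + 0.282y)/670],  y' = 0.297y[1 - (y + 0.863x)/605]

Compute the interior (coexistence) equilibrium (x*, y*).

x* ≈ 660, y* ≈ 35.4

Setting both brackets to zero gives the nullclines x + 0.282y = 670 and 0.863x + y = 605.
Substituting y = 605 - 0.863x into the first: x(1 - 0.282·0.863) = 670 - 0.282·605.
So x* = 499/0.757 = 660, and then y* = 605 - 0.863·660 = 35.4.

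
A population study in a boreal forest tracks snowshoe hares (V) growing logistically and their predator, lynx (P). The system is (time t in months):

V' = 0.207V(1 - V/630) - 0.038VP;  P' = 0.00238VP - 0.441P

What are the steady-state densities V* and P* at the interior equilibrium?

From dP/dt = 0 with P > 0: 0.00238V* = 0.441, so V* = 185.
Substitute into dV/dt = 0: 0.207(1 - 185/630) = 0.038P*.
The bracket is 0.706, giving P* = 0.146/0.038 = 3.85.

V* ≈ 185, P* ≈ 3.85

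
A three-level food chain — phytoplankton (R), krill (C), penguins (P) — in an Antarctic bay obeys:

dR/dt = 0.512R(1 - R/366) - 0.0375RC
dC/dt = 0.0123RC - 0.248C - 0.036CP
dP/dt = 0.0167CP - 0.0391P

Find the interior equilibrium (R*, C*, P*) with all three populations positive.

From dP/dt = 0: 0.0167C* = 0.0391, so C* = 2.34.
From dR/dt = 0: 0.512(1 - R*/366) = 0.0375·2.34, giving R* = 366·(1 - 0.171) = 303.
From dC/dt = 0: 0.0123·303 - 0.248 = 0.036P*, so P* = 3.48/0.036 = 96.7.

R* ≈ 303, C* ≈ 2.34, P* ≈ 96.7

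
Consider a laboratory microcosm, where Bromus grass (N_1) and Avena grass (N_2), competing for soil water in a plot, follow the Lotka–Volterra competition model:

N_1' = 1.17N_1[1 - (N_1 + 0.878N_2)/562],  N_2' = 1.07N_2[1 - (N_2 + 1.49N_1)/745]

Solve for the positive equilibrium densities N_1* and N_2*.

Setting both brackets to zero gives the nullclines N_1 + 0.878N_2 = 562 and 1.49N_1 + N_2 = 745.
Substituting N_2 = 745 - 1.49N_1 into the first: N_1(1 - 0.878·1.49) = 562 - 0.878·745.
So N_1* = -92.1/-0.308 = 299, and then N_2* = 745 - 1.49·299 = 300.

N_1* ≈ 299, N_2* ≈ 300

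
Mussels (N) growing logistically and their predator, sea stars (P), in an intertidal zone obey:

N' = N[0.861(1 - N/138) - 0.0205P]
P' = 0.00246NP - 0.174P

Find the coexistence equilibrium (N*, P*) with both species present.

N* ≈ 70.7, P* ≈ 20.5

From dP/dt = 0 with P > 0: 0.00246N* = 0.174, so N* = 70.7.
Substitute into dN/dt = 0: 0.861(1 - 70.7/138) = 0.0205P*.
The bracket is 0.487, giving P* = 0.42/0.0205 = 20.5.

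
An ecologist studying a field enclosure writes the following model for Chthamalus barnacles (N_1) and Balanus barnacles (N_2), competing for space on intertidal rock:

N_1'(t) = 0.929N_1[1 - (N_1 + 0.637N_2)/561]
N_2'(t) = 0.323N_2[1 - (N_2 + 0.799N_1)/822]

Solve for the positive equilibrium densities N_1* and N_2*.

Setting both brackets to zero gives the nullclines N_1 + 0.637N_2 = 561 and 0.799N_1 + N_2 = 822.
Substituting N_2 = 822 - 0.799N_1 into the first: N_1(1 - 0.637·0.799) = 561 - 0.637·822.
So N_1* = 37.4/0.491 = 76.1, and then N_2* = 822 - 0.799·76.1 = 761.

N_1* ≈ 76.1, N_2* ≈ 761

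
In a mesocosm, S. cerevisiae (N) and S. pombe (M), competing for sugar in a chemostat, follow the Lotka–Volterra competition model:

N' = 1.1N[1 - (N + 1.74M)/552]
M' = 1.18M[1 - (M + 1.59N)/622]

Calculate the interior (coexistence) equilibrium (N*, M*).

N* ≈ 300, M* ≈ 145

Setting both brackets to zero gives the nullclines N + 1.74M = 552 and 1.59N + M = 622.
Substituting M = 622 - 1.59N into the first: N(1 - 1.74·1.59) = 552 - 1.74·622.
So N* = -530/-1.77 = 300, and then M* = 622 - 1.59·300 = 145.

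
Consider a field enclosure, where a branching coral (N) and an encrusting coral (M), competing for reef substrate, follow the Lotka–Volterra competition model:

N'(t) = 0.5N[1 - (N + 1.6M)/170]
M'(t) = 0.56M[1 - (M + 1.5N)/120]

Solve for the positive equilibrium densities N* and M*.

Setting both brackets to zero gives the nullclines N + 1.6M = 170 and 1.5N + M = 120.
Substituting M = 120 - 1.5N into the first: N(1 - 1.6·1.5) = 170 - 1.6·120.
So N* = -22/-1.4 = 15.7, and then M* = 120 - 1.5·15.7 = 96.4.

N* ≈ 15.7, M* ≈ 96.4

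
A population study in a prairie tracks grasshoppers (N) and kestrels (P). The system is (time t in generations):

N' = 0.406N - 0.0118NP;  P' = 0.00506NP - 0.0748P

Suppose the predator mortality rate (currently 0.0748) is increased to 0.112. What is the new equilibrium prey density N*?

N* ≈ 22.1

At the interior fixed point, setting dP/dt = 0 with P > 0 fixes N* = (predator death rate)/(NP coefficient) — independent of the other coefficients.
With the change, N* = 0.112/0.00506 = 22.1; it rises from 14.8.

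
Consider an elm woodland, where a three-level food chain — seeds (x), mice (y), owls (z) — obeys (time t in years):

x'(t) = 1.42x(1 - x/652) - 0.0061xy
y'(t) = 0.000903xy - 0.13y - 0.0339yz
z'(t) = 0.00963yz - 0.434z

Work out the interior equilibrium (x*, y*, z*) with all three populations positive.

x* ≈ 526, y* ≈ 45.1, z* ≈ 10.2

From dz/dt = 0: 0.00963y* = 0.434, so y* = 45.1.
From dx/dt = 0: 1.42(1 - x*/652) = 0.0061·45.1, giving x* = 652·(1 - 0.194) = 526.
From dy/dt = 0: 0.000903·526 - 0.13 = 0.0339z*, so z* = 0.345/0.0339 = 10.2.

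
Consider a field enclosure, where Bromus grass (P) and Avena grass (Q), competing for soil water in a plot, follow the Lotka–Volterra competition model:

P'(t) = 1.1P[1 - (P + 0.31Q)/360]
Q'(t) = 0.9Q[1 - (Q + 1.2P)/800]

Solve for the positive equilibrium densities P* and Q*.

P* ≈ 178, Q* ≈ 586

Setting both brackets to zero gives the nullclines P + 0.31Q = 360 and 1.2P + Q = 800.
Substituting Q = 800 - 1.2P into the first: P(1 - 0.31·1.2) = 360 - 0.31·800.
So P* = 112/0.628 = 178, and then Q* = 800 - 1.2·178 = 586.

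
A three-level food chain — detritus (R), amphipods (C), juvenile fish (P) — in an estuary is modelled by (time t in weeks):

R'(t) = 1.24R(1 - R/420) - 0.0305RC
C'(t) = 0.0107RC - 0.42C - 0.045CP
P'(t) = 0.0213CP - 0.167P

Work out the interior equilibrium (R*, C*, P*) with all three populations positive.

R* ≈ 339, C* ≈ 7.84, P* ≈ 71.3

From dP/dt = 0: 0.0213C* = 0.167, so C* = 7.84.
From dR/dt = 0: 1.24(1 - R*/420) = 0.0305·7.84, giving R* = 420·(1 - 0.193) = 339.
From dC/dt = 0: 0.0107·339 - 0.42 = 0.045P*, so P* = 3.21/0.045 = 71.3.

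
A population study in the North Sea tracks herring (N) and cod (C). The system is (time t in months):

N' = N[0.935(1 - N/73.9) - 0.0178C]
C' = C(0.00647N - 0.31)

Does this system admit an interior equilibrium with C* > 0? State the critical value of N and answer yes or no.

The predator equation gives dC/dt > 0 only when N > 0.31/0.00647 = 47.9.
Without the predator, N → K = 73.9. Since 73.9 > 47.9, the predator can invade and persist.

Threshold N = 47.9; K > 47.9, so yes, the predator persists.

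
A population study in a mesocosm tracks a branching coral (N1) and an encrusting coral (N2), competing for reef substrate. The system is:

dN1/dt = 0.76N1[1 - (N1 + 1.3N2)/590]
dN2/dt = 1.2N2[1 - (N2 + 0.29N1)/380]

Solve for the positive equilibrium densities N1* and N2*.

N1* ≈ 154, N2* ≈ 335

Setting both brackets to zero gives the nullclines N1 + 1.3N2 = 590 and 0.29N1 + N2 = 380.
Substituting N2 = 380 - 0.29N1 into the first: N1(1 - 1.3·0.29) = 590 - 1.3·380.
So N1* = 96/0.623 = 154, and then N2* = 380 - 0.29·154 = 335.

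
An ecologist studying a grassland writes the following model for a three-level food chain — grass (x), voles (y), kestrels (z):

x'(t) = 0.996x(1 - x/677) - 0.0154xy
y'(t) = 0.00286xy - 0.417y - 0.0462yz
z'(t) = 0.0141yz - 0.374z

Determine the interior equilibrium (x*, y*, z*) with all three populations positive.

x* ≈ 399, y* ≈ 26.5, z* ≈ 15.7

From dz/dt = 0: 0.0141y* = 0.374, so y* = 26.5.
From dx/dt = 0: 0.996(1 - x*/677) = 0.0154·26.5, giving x* = 677·(1 - 0.41) = 399.
From dy/dt = 0: 0.00286·399 - 0.417 = 0.0462z*, so z* = 0.725/0.0462 = 15.7.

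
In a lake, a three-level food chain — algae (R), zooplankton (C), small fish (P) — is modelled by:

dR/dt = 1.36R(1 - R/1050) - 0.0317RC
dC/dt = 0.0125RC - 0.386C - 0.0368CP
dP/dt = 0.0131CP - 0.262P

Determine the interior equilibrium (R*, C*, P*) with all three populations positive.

From dP/dt = 0: 0.0131C* = 0.262, so C* = 20.
From dR/dt = 0: 1.36(1 - R*/1050) = 0.0317·20, giving R* = 1050·(1 - 0.466) = 561.
From dC/dt = 0: 0.0125·561 - 0.386 = 0.0368P*, so P* = 6.62/0.0368 = 180.

R* ≈ 561, C* ≈ 20, P* ≈ 180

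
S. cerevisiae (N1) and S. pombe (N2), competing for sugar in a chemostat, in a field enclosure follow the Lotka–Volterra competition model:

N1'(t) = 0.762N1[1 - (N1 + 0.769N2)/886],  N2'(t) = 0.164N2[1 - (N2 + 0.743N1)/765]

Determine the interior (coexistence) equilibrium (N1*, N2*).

N1* ≈ 695, N2* ≈ 249

Setting both brackets to zero gives the nullclines N1 + 0.769N2 = 886 and 0.743N1 + N2 = 765.
Substituting N2 = 765 - 0.743N1 into the first: N1(1 - 0.769·0.743) = 886 - 0.769·765.
So N1* = 298/0.429 = 695, and then N2* = 765 - 0.743·695 = 249.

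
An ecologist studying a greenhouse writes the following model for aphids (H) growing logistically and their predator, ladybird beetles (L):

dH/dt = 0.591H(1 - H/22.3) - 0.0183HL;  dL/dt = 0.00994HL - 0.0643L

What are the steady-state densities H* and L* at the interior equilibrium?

H* ≈ 6.47, L* ≈ 22.9

From dL/dt = 0 with L > 0: 0.00994H* = 0.0643, so H* = 6.47.
Substitute into dH/dt = 0: 0.591(1 - 6.47/22.3) = 0.0183L*.
The bracket is 0.71, giving L* = 0.42/0.0183 = 22.9.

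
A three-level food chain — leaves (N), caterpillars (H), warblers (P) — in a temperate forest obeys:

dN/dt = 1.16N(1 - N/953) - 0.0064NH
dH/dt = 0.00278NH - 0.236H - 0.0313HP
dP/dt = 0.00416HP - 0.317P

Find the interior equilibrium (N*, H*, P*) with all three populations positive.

N* ≈ 552, H* ≈ 76.2, P* ≈ 41.5

From dP/dt = 0: 0.00416H* = 0.317, so H* = 76.2.
From dN/dt = 0: 1.16(1 - N*/953) = 0.0064·76.2, giving N* = 953·(1 - 0.42) = 552.
From dH/dt = 0: 0.00278·552 - 0.236 = 0.0313P*, so P* = 1.3/0.0313 = 41.5.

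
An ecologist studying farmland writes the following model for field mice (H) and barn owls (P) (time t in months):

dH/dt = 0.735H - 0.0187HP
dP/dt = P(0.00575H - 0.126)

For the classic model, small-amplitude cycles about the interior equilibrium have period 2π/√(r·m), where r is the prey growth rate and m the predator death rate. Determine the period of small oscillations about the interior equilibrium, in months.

Here r = 0.735 and m = 0.126, so r·m = 0.0926.
ω = √0.0926 = 0.304 per month, hence T = 2π/ω ≈ 20.6 months.

T ≈ 20.6 months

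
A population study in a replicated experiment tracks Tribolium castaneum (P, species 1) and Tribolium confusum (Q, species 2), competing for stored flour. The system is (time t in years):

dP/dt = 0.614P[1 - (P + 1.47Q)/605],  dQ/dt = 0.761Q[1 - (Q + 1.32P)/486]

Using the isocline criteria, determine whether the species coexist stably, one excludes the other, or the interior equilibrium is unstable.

unstable coexistence (outcome depends on initial conditions)

Compare the nullcline intercepts: K1/α12 = 605/1.47 = 412 < K2 = 486; K2/α21 = 486/1.32 = 368 < K1 = 605.
Since both are reversed, neither can invade when rare; the interior point is a saddle.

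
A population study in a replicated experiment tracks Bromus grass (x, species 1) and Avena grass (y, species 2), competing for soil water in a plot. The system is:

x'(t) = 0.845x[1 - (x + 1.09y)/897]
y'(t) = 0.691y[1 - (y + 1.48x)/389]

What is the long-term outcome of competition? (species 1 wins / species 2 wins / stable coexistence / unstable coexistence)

Compare the nullcline intercepts: K1/α12 = 897/1.09 = 823 > K2 = 389; K2/α21 = 389/1.48 = 263 < K1 = 897.
Since the inequalities point opposite ways, species 1 can invade but species 2 cannot.

species 1 excludes species 2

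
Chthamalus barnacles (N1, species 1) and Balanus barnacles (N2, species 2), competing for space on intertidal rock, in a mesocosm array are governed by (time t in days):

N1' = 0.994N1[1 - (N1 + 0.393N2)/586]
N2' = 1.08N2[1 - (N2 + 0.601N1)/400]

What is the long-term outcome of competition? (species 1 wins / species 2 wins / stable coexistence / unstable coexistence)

Compare the nullcline intercepts: K1/α12 = 586/0.393 = 1490 > K2 = 400; K2/α21 = 400/0.601 = 666 > K1 = 586.
Since both inequalities hold, each species can invade when rare, so the interior equilibrium is stable.

stable coexistence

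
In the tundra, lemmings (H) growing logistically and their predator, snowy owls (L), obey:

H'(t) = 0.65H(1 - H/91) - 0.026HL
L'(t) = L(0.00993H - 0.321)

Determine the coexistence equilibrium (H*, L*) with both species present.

From dL/dt = 0 with L > 0: 0.00993H* = 0.321, so H* = 32.3.
Substitute into dH/dt = 0: 0.65(1 - 32.3/91) = 0.026L*.
The bracket is 0.645, giving L* = 0.419/0.026 = 16.1.

H* ≈ 32.3, L* ≈ 16.1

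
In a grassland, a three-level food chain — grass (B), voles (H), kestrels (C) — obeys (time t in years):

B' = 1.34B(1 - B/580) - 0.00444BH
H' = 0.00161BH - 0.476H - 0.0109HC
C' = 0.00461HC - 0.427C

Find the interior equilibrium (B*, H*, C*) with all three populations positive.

From dC/dt = 0: 0.00461H* = 0.427, so H* = 92.6.
From dB/dt = 0: 1.34(1 - B*/580) = 0.00444·92.6, giving B* = 580·(1 - 0.307) = 402.
From dH/dt = 0: 0.00161·402 - 0.476 = 0.0109C*, so C* = 0.171/0.0109 = 15.7.

B* ≈ 402, H* ≈ 92.6, C* ≈ 15.7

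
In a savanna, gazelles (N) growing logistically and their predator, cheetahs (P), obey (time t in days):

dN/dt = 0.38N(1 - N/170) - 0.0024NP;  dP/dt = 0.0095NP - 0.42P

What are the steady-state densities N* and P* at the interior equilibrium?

N* ≈ 44.2, P* ≈ 117

From dP/dt = 0 with P > 0: 0.0095N* = 0.42, so N* = 44.2.
Substitute into dN/dt = 0: 0.38(1 - 44.2/170) = 0.0024P*.
The bracket is 0.74, giving P* = 0.281/0.0024 = 117.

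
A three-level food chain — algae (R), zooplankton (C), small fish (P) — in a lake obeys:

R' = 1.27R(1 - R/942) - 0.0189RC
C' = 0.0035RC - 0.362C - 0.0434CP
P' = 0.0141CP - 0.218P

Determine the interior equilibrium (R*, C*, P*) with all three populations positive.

From dP/dt = 0: 0.0141C* = 0.218, so C* = 15.5.
From dR/dt = 0: 1.27(1 - R*/942) = 0.0189·15.5, giving R* = 942·(1 - 0.23) = 725.
From dC/dt = 0: 0.0035·725 - 0.362 = 0.0434P*, so P* = 2.18/0.0434 = 50.1.

R* ≈ 725, C* ≈ 15.5, P* ≈ 50.1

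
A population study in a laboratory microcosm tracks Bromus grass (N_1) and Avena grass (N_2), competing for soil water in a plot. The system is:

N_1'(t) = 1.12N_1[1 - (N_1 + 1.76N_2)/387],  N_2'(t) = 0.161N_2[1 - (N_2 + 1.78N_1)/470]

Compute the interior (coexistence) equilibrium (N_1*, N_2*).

Setting both brackets to zero gives the nullclines N_1 + 1.76N_2 = 387 and 1.78N_1 + N_2 = 470.
Substituting N_2 = 470 - 1.78N_1 into the first: N_1(1 - 1.76·1.78) = 387 - 1.76·470.
So N_1* = -440/-2.13 = 206, and then N_2* = 470 - 1.78·206 = 103.

N_1* ≈ 206, N_2* ≈ 103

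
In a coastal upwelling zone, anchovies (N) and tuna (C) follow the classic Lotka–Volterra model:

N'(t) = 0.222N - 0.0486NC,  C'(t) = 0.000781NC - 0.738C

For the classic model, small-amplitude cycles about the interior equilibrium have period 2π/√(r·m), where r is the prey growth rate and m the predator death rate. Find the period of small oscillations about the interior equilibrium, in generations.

T ≈ 15.5 generations

Here r = 0.222 and m = 0.738, so r·m = 0.164.
ω = √0.164 = 0.405 per generation, hence T = 2π/ω ≈ 15.5 generations.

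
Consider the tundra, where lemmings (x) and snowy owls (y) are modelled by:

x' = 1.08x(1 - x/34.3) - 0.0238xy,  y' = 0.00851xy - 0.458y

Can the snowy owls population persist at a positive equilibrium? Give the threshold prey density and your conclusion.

The predator equation gives dy/dt > 0 only when x > 0.458/0.00851 = 53.8.
Without the predator, x → K = 34.3. Since 34.3 < 53.8, the predator cannot invade.

Threshold x = 53.8; K < 53.8, so no, the predator goes extinct.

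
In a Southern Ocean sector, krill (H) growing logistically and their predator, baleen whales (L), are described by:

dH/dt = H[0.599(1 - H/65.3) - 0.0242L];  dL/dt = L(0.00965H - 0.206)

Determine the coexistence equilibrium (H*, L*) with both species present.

H* ≈ 21.3, L* ≈ 16.7

From dL/dt = 0 with L > 0: 0.00965H* = 0.206, so H* = 21.3.
Substitute into dH/dt = 0: 0.599(1 - 21.3/65.3) = 0.0242L*.
The bracket is 0.673, giving L* = 0.403/0.0242 = 16.7.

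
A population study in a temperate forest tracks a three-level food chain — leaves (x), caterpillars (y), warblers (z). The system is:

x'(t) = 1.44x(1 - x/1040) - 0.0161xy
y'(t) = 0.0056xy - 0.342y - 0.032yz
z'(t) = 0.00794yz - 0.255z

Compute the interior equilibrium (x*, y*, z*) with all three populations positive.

x* ≈ 667, y* ≈ 32.1, z* ≈ 106

From dz/dt = 0: 0.00794y* = 0.255, so y* = 32.1.
From dx/dt = 0: 1.44(1 - x*/1040) = 0.0161·32.1, giving x* = 1040·(1 - 0.359) = 667.
From dy/dt = 0: 0.0056·667 - 0.342 = 0.032z*, so z* = 3.39/0.032 = 106.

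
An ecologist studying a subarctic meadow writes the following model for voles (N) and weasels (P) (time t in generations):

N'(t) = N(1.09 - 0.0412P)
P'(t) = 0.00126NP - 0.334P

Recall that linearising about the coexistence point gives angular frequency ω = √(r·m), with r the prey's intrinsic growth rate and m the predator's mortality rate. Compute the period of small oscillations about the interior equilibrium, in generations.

Here r = 1.09 and m = 0.334, so r·m = 0.364.
ω = √0.364 = 0.603 per generation, hence T = 2π/ω ≈ 10.4 generations.

T ≈ 10.4 generations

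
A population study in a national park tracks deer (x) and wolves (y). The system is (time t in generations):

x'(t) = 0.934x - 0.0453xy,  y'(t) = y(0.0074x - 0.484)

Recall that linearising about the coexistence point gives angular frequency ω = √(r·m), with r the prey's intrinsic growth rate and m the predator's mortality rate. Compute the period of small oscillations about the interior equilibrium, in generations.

Here r = 0.934 and m = 0.484, so r·m = 0.452.
ω = √0.452 = 0.672 per generation, hence T = 2π/ω ≈ 9.35 generations.

T ≈ 9.35 generations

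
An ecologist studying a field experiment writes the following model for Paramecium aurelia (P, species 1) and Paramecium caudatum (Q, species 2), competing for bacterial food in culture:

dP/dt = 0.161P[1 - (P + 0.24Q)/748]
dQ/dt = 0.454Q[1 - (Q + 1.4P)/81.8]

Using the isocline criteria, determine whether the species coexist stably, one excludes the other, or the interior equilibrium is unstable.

Compare the nullcline intercepts: K1/α12 = 748/0.24 = 3120 > K2 = 81.8; K2/α21 = 81.8/1.4 = 58.4 < K1 = 748.
Since the inequalities point opposite ways, species 1 can invade but species 2 cannot.

species 1 excludes species 2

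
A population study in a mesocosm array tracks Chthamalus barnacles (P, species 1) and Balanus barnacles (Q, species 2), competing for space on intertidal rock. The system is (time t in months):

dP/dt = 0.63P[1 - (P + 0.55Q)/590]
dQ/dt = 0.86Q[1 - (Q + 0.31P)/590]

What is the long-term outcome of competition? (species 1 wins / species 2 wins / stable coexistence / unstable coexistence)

stable coexistence

Compare the nullcline intercepts: K1/α12 = 590/0.55 = 1070 > K2 = 590; K2/α21 = 590/0.31 = 1900 > K1 = 590.
Since both inequalities hold, each species can invade when rare, so the interior equilibrium is stable.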